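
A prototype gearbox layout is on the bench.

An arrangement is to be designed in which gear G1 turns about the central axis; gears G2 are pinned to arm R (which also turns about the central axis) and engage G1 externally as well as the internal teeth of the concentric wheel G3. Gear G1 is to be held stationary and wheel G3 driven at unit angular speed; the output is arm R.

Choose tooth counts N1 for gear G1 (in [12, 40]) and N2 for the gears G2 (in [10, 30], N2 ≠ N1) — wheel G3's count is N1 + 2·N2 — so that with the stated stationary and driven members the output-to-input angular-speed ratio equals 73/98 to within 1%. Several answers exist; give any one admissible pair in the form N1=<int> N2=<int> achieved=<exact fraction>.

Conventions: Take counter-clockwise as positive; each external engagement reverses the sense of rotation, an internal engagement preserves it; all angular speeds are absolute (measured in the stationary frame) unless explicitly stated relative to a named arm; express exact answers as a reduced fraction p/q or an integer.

design class (target 73/98): planetary set
Willis with ω_sun = 0: ω_arm/ω_ring = N3/(N1+N3); set equal to 73/98  ⇒  N3/N1 = (73/98)/(1 − 73/98) = 73/25
N3 = N1 + 2·N2  ⇒  N2/N1 = (N3/N1 − 1)/2 = (73/25 − 1)/2 = 24/25
smallest multiple with N1 ≥ 12 and N2 ≥ 10: k = 1  ⇒  N1 = 1·25 = 25, N2 = 1·24 = 24 (N1 ≤ 40, N2 ≤ 30, N2 ≠ N1 ✓), N3 = 25 + 2·24 = 73
check: N3/(N1+N3) with N1 = 25, N3 = 73 gives 73/98; |achieved − target| = 0 ≤ 73/9800 ✓

N1=25 N2=24 achieved=73/98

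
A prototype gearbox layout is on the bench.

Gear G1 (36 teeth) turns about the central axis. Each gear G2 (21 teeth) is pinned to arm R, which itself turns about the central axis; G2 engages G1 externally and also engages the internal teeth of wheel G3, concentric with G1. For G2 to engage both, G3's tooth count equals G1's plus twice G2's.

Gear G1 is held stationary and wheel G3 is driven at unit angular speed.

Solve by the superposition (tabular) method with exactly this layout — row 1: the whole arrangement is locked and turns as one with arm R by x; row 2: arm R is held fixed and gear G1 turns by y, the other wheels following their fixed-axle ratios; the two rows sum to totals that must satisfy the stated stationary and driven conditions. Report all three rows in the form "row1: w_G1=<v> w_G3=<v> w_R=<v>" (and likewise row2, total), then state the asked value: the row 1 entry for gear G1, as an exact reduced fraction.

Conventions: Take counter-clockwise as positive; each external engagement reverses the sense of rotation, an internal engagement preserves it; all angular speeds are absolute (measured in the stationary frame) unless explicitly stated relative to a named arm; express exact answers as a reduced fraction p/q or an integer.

planetary set (36T centre, 21T on arm, 78T internal) — Willis relation
row 1: whole set turns with the arm by x
row 2: sun turns y, ring = −(36/78)·y, arm 0
boundary: total ω_sun = x + y = 0 and total ω_ring = x − (36/78)·y = 1  ⇒  y = -13/19, x = 13/19
row 2 ring = −(36/78)·(-13/19) = 6/19
totals (row 1 + row 2): sun 13/19 + (-13/19) = 0, ring 13/19 + 6/19 = 1, arm 13/19 + 0 = 13/19
asked cell (row1, sun) = 13/19

row1: w_G1=13/19 w_G3=13/19 w_R=13/19
row2: w_G1=-13/19 w_G3=6/19 w_R=0
total: w_G1=0 w_G3=1 w_R=13/19
asked value: 13/19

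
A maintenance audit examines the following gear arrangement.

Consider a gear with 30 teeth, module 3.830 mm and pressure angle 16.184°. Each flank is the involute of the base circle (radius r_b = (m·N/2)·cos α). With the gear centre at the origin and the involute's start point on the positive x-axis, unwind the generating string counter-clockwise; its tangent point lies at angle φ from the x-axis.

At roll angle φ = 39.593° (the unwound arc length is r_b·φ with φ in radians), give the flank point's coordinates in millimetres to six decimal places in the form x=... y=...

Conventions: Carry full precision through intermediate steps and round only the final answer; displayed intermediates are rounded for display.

single-mesh involute tooth geometry (30T wheel at module 3.830)
pitch radius r_p = m·N/2 = 3.830·30/2 = 57.450000
base radius r_b = r_p·cos α = 57.450000·cos 16.184° = 55.173346
roll angle φ = 39.593° = 0.69102821 rad
x = r_b·(cos φ + φ·sin φ) = 66.815144
y = r_b·(sin φ − φ·cos φ) = 5.783803

x=66.815144 y=5.783803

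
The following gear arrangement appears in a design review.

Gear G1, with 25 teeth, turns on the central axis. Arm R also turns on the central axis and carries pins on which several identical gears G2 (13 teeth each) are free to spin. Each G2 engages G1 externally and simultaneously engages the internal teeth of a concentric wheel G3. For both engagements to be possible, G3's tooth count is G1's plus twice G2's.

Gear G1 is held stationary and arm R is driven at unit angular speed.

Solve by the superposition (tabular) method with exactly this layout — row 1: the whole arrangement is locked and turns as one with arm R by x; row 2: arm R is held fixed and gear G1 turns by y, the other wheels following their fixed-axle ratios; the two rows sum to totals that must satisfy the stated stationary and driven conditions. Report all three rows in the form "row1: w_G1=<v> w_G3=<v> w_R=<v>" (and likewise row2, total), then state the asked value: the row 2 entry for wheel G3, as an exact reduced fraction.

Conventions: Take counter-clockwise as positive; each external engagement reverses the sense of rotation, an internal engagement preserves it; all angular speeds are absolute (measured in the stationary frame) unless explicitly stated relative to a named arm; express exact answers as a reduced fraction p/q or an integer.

planetary set (25T centre, 13T on arm, 51T internal) — Willis relation
row 1 — lock + rotate with arm: ω_sun = ω_ring = ω_arm = x
row 2: sun turns y, ring = −(25/51)·y, arm 0
boundary: total ω_sun = x + y = 0 and total ω_arm = x = 1  ⇒  y = -1, x = 1
row 2 ring = −(25/51)·(-1) = 25/51
totals (row 1 + row 2): sun 1 + (-1) = 0, ring 1 + 25/51 = 76/51, arm 1 + 0 = 1
asked cell (row2, ring) = 25/51

row1: w_G1=1 w_G3=1 w_R=1
row2: w_G1=-1 w_G3=25/51 w_R=0
total: w_G1=0 w_G3=76/51 w_R=1
asked value: 25/51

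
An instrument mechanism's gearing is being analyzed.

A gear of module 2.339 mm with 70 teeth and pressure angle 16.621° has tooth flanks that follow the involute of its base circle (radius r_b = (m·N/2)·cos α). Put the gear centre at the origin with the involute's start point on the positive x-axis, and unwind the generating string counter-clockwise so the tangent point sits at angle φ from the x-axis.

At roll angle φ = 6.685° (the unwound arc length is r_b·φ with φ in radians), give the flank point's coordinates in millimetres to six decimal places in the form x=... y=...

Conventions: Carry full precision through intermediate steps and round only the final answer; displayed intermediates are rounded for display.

x=78.976621 y=0.041475

class = single-mesh tooth geometry [base-circle involute, m = 2.339, 70T]
pitch radius r_p = m·N/2 = 2.339·70/2 = 81.865000
base radius r_b = r_p·cos α = 81.865000·cos 16.621° = 78.444500
roll angle φ = 6.685° = 0.11667526 rad
x = r_b·(cos φ + φ·sin φ) = 78.976621
y = r_b·(sin φ − φ·cos φ) = 0.041475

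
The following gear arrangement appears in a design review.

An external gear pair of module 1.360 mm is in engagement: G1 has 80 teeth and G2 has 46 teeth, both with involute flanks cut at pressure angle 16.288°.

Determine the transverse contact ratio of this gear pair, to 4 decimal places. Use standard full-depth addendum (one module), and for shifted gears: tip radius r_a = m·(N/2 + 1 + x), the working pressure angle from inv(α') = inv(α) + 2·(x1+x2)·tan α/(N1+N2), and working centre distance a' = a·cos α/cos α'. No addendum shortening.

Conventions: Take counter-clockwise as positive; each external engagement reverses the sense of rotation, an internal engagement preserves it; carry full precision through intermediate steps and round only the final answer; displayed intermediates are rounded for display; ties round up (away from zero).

topology: single-mesh involute geometry — m = 1.360, 80T/46T pair
base radii: r_b1 = 52.216605, r_b2 = 30.024548
tip radii: r_a1 = 55.760000, r_a2 = 32.640000
no profile shift: α' = α, a' = a
action lengths: √(r_a1²−r_b1²) = 19.560261, √(r_a2²−r_b2²) = 12.802193
base pitch p_b = π·m·cos α = 4.101083
CR = (19.560261 + 12.802193 − 85.680000·sin 16.28800°)/4.101083 = 2.031696
contact ratio ≈ 2.0317

2.0317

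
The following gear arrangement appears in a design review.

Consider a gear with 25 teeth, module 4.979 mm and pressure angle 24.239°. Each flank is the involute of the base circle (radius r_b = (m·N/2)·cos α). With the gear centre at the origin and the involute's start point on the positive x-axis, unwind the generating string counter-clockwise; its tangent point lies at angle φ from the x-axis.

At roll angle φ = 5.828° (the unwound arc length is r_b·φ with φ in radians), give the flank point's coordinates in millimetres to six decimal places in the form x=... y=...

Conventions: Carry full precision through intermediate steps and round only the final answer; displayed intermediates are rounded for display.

recognized (one wheel, involute flank): single-mesh tooth geometry, m = 4.979, N = 25
pitch radius r_p = m·N/2 = 4.979·25/2 = 62.237500
base radius r_b = r_p·cos α = 62.237500·cos 24.239° = 56.750697
roll angle φ = 5.828° = 0.10171779 rad
x = r_b·(cos φ + φ·sin φ) = 57.043524
y = r_b·(sin φ − φ·cos φ) = 0.019888

x=57.043524 y=0.019888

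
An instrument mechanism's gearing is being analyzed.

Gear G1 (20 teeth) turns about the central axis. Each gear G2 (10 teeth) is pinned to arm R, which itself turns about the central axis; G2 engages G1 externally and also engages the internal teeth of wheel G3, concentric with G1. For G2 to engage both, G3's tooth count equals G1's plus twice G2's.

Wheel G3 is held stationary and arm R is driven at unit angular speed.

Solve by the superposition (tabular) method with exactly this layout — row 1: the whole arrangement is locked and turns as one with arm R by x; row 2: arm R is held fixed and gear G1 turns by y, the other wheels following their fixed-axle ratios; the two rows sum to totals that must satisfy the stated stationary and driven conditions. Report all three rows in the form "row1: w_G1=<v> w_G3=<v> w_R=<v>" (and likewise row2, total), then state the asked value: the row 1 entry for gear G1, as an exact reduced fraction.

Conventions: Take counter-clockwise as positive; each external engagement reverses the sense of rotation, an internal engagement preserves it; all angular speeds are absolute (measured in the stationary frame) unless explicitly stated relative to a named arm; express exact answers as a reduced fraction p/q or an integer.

recognized (axles ride arm R): planetary set, 20/10/40 teeth
row 1 — lock + rotate with arm: ω_sun = ω_ring = ω_arm = x
row 2 (arm held, sun turns y): ω_ring = −(20/40)·y, ω_arm = 0
boundary: total ω_ring = x − (20/40)·y = 0 and total ω_arm = x = 1  ⇒  y = 2, x = 1
row 2 ring = −(20/40)·2 = -1
totals (row 1 + row 2): sun 1 + 2 = 3, ring 1 + (-1) = 0, arm 1 + 0 = 1
asked cell (row1, sun) = 1

row1: w_G1=1 w_G3=1 w_R=1
row2: w_G1=2 w_G3=-1 w_R=0
total: w_G1=3 w_G3=0 w_R=1
asked value: 1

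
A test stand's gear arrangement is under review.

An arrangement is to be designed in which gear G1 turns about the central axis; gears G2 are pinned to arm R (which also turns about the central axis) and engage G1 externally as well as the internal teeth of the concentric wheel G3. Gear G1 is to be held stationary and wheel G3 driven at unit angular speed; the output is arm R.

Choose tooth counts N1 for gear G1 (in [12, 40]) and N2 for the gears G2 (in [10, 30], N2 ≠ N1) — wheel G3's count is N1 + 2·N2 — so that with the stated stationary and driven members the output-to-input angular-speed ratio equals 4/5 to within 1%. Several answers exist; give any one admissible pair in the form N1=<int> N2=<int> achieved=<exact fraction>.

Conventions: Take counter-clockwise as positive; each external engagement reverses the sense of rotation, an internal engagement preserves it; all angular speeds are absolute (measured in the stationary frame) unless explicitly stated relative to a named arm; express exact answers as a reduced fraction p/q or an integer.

class = planetary set [ratio 4/5 wanted; Willis about the carrier]
Willis with ω_sun = 0: ω_arm/ω_ring = N3/(N1+N3); set equal to 4/5  ⇒  N3/N1 = (4/5)/(1 − 4/5) = 4
N3 = N1 + 2·N2  ⇒  N2/N1 = (N3/N1 − 1)/2 = (4 − 1)/2 = 3/2
smallest multiple with N1 ≥ 12 and N2 ≥ 10: k = 6  ⇒  N1 = 6·2 = 12, N2 = 6·3 = 18 (N1 ≤ 40, N2 ≤ 30, N2 ≠ N1 ✓), N3 = 12 + 2·18 = 48
check: N3/(N1+N3) with N1 = 12, N3 = 48 gives 4/5; |achieved − target| = 0 ≤ 1/125 ✓

N1=12 N2=18 achieved=4/5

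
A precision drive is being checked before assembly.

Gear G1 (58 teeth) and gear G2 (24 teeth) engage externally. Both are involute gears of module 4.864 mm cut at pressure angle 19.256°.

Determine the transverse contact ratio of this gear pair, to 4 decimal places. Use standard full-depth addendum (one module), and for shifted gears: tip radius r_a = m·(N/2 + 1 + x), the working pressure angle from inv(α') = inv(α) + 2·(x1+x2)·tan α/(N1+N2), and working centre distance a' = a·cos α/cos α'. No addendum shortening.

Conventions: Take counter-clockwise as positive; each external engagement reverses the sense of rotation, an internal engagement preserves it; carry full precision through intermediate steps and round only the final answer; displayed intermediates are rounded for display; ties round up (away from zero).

topology: single-mesh involute geometry — m = 4.864, 58T/24T pair
base radii: r_b1 = 133.164550, r_b2 = 55.102572
tip radii: r_a1 = 145.920000, r_a2 = 63.232000
no profile shift: α' = α, a' = a
action lengths: √(r_a1²−r_b1²) = 59.664470, √(r_a2²−r_b2²) = 31.016001
base pitch p_b = π·m·cos α = 14.425820
CR = (59.664470 + 31.016001 − 199.424000·sin 19.25600°)/14.425820 = 1.726940
contact ratio ≈ 1.7269

1.7269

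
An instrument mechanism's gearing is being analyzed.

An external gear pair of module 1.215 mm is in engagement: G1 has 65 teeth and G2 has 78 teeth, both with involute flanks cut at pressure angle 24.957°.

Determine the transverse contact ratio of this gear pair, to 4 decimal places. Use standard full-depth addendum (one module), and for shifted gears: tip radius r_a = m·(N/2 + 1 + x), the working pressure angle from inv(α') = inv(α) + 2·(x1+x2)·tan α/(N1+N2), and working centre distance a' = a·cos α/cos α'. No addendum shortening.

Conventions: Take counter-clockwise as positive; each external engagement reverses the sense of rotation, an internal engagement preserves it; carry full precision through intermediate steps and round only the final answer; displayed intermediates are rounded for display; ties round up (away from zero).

1.5704

topology: single-mesh involute geometry — m = 1.215, 65T/78T pair
base radii: r_b1 = 35.800343, r_b2 = 42.960412
tip radii: r_a1 = 40.702500, r_a2 = 48.600000
no profile shift: α' = α, a' = a
action lengths: √(r_a1²−r_b1²) = 19.365664, √(r_a2²−r_b2²) = 22.723623
base pitch p_b = π·m·cos α = 3.460618
CR = (19.365664 + 22.723623 − 86.872500·sin 24.95700°)/3.460618 = 1.570379
contact ratio ≈ 1.5704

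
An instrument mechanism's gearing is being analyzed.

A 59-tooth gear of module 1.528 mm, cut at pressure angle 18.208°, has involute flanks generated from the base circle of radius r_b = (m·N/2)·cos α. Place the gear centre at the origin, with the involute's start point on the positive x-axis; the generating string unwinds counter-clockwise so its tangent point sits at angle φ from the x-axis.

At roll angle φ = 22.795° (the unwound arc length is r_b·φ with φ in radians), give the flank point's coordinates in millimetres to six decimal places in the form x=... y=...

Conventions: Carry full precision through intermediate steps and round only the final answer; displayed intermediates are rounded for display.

recognized (one wheel, involute flank): single-mesh tooth geometry, m = 1.528, N = 59
pitch radius r_p = m·N/2 = 1.528·59/2 = 45.076000
base radius r_b = r_p·cos α = 45.076000·cos 18.208° = 42.818974
roll angle φ = 22.795° = 0.39784780 rad
x = r_b·(cos φ + φ·sin φ) = 46.074808
y = r_b·(sin φ − φ·cos φ) = 0.884659

x=46.074808 y=0.884659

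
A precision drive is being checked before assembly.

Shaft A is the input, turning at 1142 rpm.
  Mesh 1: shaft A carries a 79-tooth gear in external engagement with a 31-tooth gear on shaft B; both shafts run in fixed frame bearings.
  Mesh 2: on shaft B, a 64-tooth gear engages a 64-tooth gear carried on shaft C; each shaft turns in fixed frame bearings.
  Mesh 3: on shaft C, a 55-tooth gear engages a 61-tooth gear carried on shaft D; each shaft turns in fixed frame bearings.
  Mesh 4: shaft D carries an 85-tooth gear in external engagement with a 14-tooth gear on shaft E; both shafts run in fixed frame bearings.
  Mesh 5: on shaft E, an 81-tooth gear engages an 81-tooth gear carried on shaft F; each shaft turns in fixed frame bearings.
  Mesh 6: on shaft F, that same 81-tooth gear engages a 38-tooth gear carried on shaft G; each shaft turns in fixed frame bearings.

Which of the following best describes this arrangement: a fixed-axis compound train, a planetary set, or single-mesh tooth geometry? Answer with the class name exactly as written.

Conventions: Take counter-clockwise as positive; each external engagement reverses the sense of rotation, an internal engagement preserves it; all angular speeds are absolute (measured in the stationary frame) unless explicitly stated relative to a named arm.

recognized (7 fixed axles, 6 meshes): fixed-axis compound train
classification: fixed-axis compound train

fixed-axis compound train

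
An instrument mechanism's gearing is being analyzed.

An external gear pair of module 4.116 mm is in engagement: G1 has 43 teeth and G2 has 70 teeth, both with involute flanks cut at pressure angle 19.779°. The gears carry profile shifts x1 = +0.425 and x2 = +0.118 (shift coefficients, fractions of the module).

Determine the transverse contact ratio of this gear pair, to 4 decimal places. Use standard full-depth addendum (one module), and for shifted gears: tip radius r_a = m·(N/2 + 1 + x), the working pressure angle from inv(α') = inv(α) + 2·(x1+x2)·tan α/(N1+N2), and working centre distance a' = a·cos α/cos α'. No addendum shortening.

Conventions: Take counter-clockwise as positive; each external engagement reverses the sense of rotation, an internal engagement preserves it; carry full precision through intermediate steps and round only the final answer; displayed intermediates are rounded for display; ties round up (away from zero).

topology: single-mesh involute geometry — m = 4.116, 43T/70T pair
base radii: r_b1 = 83.273284, r_b2 = 135.561160
tip radii: r_a1 = 94.359300, r_a2 = 148.661688
inv(α') = inv(19.779°) + 2·(+0.425+0.118)·tan α/(43+70) = 0.01785557  ⇒  α' = 21.19655°
a' = a·cos α / cos α' = 232.5540·cos 19.779°/cos 21.19655° = 234.713869
action lengths: √(r_a1²−r_b1²) = 44.376093, √(r_a2²−r_b2²) = 61.020237
base pitch p_b = π·m·cos α = 12.167941
CR = (44.376093 + 61.020237 − 234.713869·sin 21.19655°)/12.167941 = 1.687321
contact ratio ≈ 1.6873

1.6873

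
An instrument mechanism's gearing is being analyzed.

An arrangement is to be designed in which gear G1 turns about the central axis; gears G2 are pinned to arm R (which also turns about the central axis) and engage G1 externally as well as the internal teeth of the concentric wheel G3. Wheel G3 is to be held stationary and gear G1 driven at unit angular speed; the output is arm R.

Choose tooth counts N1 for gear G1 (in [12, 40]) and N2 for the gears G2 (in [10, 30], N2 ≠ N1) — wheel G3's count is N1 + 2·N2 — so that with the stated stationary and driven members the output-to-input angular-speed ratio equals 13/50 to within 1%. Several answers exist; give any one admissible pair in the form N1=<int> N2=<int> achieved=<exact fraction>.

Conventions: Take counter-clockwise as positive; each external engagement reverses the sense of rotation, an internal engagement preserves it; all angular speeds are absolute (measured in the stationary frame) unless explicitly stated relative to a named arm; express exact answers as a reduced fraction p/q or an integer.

N1=13 N2=12 achieved=13/50

topology: planetary set — design target 13/50, arm = carrier (Willis)
Willis with ω_ring = 0: ω_arm/ω_sun = N1/(N1+N3); set equal to 13/50  ⇒  N3/N1 = 1/(13/50) − 1 = 37/13
N3 = N1 + 2·N2  ⇒  N2/N1 = (N3/N1 − 1)/2 = (37/13 − 1)/2 = 12/13
smallest multiple with N1 ≥ 12 and N2 ≥ 10: k = 1  ⇒  N1 = 1·13 = 13, N2 = 1·12 = 12 (N1 ≤ 40, N2 ≤ 30, N2 ≠ N1 ✓), N3 = 13 + 2·12 = 37
check: N1/(N1+N3) with N1 = 13, N3 = 37 gives 13/50; |achieved − target| = 0 ≤ 13/5000 ✓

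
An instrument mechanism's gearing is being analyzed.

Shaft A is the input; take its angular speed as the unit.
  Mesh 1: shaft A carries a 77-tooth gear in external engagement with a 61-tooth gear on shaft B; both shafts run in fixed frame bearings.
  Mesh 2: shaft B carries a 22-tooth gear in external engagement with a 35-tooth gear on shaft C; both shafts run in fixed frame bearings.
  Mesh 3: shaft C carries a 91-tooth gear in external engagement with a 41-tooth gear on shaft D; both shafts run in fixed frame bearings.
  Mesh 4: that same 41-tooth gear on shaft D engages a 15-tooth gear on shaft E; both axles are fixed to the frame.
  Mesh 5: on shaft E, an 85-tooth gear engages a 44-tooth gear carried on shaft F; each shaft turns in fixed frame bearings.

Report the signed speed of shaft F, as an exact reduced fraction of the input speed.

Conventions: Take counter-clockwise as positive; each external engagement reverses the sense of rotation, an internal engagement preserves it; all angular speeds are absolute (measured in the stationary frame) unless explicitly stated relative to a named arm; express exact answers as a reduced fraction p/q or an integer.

-17017/1830

5-mesh fixed-axis compound train (all bearings frame-fixed)
mesh 1 [77T→61T]: |ω|/ω_in = 1×77/61 = 77/61, sense flips to −
mesh 2 [22T→35T]: |ω|/ω_in = (77/61)×22/35 = 242/305, sense flips to +
mesh 3 [91T→41T]: |ω|/ω_in = (242/305)×91/41 = 22022/12505, sense flips to −
mesh 4 [41T→15T]: |ω|/ω_in = (22022/12505)×41/15 = 22022/4575, sense flips to +
mesh 5 [85T→44T]: |ω|/ω_in = (22022/4575)×85/44 = 17017/1830, sense flips to −
signed output speed (× input speed) = -17017/1830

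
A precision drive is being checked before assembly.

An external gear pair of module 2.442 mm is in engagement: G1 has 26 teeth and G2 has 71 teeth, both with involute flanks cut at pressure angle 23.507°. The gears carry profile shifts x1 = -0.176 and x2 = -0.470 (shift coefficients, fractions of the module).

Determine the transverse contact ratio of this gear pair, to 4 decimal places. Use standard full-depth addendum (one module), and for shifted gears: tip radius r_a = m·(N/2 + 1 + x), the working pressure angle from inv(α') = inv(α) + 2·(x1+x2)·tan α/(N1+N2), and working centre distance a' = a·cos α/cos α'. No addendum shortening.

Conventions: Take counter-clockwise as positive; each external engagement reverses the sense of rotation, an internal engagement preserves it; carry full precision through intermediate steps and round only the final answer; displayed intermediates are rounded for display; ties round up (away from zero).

single-mesh involute tooth geometry (26T engaging 71T at module 2.442)
base radii: r_b1 = 29.111442, r_b2 = 79.496631
tip radii: r_a1 = 33.758208, r_a2 = 87.985260
inv(α') = inv(23.507°) + 2·(-0.176-0.470)·tan α/(26+71) = 0.01888965  ⇒  α' = 21.58272°
a' = a·cos α / cos α' = 118.4370·cos 23.507°/cos 21.58272° = 116.797006
action lengths: √(r_a1²−r_b1²) = 17.092119, √(r_a2²−r_b2²) = 37.705326
base pitch p_b = π·m·cos α = 7.035099
CR = (17.092119 + 37.705326 − 116.797006·sin 21.58272°)/7.035099 = 1.682187
contact ratio ≈ 1.6822

1.6822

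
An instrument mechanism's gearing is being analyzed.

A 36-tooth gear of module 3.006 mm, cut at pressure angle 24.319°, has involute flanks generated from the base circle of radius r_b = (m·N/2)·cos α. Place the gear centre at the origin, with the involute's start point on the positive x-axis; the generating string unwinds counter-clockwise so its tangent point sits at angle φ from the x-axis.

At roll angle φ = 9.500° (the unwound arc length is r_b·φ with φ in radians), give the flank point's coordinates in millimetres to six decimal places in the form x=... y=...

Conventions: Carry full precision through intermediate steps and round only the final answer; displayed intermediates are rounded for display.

topology: single-mesh involute geometry — m = 3.006, N = 36
pitch radius r_p = m·N/2 = 3.006·36/2 = 54.108000
base radius r_b = r_p·cos α = 54.108000·cos 24.319° = 49.306822
roll angle φ = 9.500° = 0.16580628 rad
x = r_b·(cos φ + φ·sin φ) = 49.979936
y = r_b·(sin φ − φ·cos φ) = 0.074713

x=49.979936 y=0.074713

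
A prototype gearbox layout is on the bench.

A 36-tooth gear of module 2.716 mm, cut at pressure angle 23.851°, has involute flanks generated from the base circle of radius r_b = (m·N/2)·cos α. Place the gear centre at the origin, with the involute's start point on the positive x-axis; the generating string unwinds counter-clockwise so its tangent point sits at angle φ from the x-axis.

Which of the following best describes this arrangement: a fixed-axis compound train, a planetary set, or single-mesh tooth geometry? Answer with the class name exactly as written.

single-mesh tooth geometry

class = single-mesh tooth geometry [base-circle involute, m = 2.716, 36T]
classification: single-mesh tooth geometry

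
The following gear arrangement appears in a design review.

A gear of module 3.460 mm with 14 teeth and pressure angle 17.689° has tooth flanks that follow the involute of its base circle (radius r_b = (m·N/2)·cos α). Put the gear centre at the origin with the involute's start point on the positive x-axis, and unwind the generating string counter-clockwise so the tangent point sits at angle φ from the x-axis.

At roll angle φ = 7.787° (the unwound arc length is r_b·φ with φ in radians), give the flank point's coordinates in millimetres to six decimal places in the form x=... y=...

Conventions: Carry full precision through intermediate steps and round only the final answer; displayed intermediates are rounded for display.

class = single-mesh tooth geometry [base-circle involute, m = 3.460, 14T]
pitch radius r_p = m·N/2 = 3.460·14/2 = 24.220000
base radius r_b = r_p·cos α = 24.220000·cos 17.689° = 23.074874
roll angle φ = 7.787° = 0.13590879 rad
x = r_b·(cos φ + φ·sin φ) = 23.287002
y = r_b·(sin φ − φ·cos φ) = 0.019273

x=23.287002 y=0.019273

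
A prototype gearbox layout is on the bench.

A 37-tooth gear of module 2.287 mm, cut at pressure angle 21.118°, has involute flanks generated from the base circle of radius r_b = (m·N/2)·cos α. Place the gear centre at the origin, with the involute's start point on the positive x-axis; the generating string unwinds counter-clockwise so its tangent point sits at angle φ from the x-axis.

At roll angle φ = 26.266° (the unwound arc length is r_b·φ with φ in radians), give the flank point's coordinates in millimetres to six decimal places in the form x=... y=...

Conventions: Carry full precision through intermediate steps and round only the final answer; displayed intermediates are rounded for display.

x=43.399877 y=1.241033

topology: single-mesh involute geometry — m = 2.287, N = 37
pitch radius r_p = m·N/2 = 2.287·37/2 = 42.309500
base radius r_b = r_p·cos α = 42.309500·cos 21.118° = 39.468011
roll angle φ = 26.266° = 0.45842818 rad
x = r_b·(cos φ + φ·sin φ) = 43.399877
y = r_b·(sin φ − φ·cos φ) = 1.241033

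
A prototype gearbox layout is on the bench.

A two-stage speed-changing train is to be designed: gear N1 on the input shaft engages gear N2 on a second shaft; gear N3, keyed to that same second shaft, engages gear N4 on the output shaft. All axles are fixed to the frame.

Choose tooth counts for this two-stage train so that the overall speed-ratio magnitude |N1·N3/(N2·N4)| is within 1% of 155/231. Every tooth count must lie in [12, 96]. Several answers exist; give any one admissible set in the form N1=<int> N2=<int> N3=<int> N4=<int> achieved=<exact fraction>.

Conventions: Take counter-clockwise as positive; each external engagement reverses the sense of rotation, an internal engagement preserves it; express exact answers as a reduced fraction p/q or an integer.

class = fixed-axis compound train [2-stage, 155/231 wanted]
target = 155/231 in lowest terms: an exact hit needs N1·N3 = k·155 and N2·N4 = k·231 for one integer k, every count in [12, 96]; additionally prefer no 1:1 stage (N1 ≠ N2, N3 ≠ N4)
k = 1…2: no 1:1-free in-range split of k·155 and k·231 into factor pairs; take k = 3
k = 3: N1·N3 = 465 = 15·31, N2·N4 = 693 = 21·33
achieved = 15·31/(21·33) = 155/231; |achieved − target| = 0 ≤ 31/4620 ✓

N1=15 N2=21 N3=31 N4=33 achieved=155/231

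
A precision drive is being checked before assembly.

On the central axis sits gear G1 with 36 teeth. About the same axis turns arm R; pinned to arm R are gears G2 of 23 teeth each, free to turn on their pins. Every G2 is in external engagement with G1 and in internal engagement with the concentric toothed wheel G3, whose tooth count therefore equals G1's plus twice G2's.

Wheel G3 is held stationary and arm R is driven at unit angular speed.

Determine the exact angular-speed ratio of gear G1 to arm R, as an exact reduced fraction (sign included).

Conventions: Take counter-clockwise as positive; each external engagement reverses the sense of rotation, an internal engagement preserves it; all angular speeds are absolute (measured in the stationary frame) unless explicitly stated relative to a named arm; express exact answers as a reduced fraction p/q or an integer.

topology: planetary set — G1 36T / G2 23T / G3 82T, arm = carrier (Willis)
ring teeth: 36 + 2·23 = 82
36(ω_sun−ω_arm) = −82(ω_ring−ω_arm),  ω_ring = 0, ω_arm = 1
ω_sun = 1 − (82/36)(0−1) = 59/18
ω_out/ω_in = 59/18

59/18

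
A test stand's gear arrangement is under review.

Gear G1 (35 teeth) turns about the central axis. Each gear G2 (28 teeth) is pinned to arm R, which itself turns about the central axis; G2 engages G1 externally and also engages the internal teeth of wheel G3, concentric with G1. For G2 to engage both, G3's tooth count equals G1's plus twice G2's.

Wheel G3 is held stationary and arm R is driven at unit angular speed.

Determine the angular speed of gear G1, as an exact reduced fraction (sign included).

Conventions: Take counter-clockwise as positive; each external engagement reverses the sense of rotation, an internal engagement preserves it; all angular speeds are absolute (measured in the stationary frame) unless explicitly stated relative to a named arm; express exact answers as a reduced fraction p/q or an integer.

recognized (axles ride arm R): planetary set, 35/28/91 teeth
ring teeth: 35 + 2·28 = 91
35(ω_sun−ω_arm) = −91(ω_ring−ω_arm),  ω_ring = 0, ω_arm = 1
ω_sun = 1 − (91/35)(0−1) = 18/5
exact speed ratio = 18/5

18/5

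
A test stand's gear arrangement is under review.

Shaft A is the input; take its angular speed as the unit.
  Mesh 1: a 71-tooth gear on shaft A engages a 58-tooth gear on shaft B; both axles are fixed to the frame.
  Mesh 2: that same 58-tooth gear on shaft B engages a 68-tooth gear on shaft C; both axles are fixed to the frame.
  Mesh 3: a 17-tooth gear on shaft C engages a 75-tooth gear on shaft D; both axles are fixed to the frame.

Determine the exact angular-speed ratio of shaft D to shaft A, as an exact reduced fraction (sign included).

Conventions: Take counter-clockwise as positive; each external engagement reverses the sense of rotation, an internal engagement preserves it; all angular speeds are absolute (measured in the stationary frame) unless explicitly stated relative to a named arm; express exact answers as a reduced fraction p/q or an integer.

-71/300

class = fixed-axis compound train [3 meshes; 3 ratios multiply, 3 sense flips]
mesh 1 [71T→58T]: running ratio 71/58, sense −
mesh 2 [58T→68T]: running ratio 71/68, sense +
mesh 3 [17T→75T]: running ratio 71/300, sense −
ω_out/ω_in = -71/300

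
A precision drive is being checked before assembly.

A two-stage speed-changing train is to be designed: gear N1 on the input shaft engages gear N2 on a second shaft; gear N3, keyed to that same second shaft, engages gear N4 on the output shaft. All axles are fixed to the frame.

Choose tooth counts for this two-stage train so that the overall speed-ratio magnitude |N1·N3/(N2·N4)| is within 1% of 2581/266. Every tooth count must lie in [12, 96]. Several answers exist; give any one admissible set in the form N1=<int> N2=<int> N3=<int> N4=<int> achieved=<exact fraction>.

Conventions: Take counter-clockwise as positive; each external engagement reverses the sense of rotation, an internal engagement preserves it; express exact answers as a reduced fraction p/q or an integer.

design class (target 2581/266): fixed-axis compound train
target = 2581/266 in lowest terms: an exact hit needs N1·N3 = k·2581 and N2·N4 = k·266 for one integer k, every count in [12, 96]; additionally prefer no 1:1 stage (N1 ≠ N2, N3 ≠ N4)
k = 1: N1·N3 = 2581 = 29·89, N2·N4 = 266 = 14·19
achieved = 29·89/(14·19) = 2581/266; |achieved − target| = 0 ≤ 2581/26600 ✓

N1=29 N2=14 N3=89 N4=19 achieved=2581/266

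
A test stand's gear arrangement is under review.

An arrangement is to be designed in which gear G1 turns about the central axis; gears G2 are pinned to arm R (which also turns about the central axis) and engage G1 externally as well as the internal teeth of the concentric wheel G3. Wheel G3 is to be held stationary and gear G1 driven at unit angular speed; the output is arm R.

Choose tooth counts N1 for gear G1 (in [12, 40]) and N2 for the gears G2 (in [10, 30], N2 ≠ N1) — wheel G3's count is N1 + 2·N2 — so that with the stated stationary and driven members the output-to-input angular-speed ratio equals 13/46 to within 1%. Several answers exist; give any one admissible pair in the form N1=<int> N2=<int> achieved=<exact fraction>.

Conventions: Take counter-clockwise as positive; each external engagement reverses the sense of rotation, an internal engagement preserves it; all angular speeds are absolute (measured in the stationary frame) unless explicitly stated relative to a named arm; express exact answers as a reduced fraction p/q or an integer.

N1=13 N2=10 achieved=13/46

topology: planetary set — design target 13/46, arm = carrier (Willis)
Willis with ω_ring = 0: ω_arm/ω_sun = N1/(N1+N3); set equal to 13/46  ⇒  N3/N1 = 1/(13/46) − 1 = 33/13
N3 = N1 + 2·N2  ⇒  N2/N1 = (N3/N1 − 1)/2 = (33/13 − 1)/2 = 10/13
smallest multiple with N1 ≥ 12 and N2 ≥ 10: k = 1  ⇒  N1 = 1·13 = 13, N2 = 1·10 = 10 (N1 ≤ 40, N2 ≤ 30, N2 ≠ N1 ✓), N3 = 13 + 2·10 = 33
check: N1/(N1+N3) with N1 = 13, N3 = 33 gives 13/46; |achieved − target| = 0 ≤ 13/4600 ✓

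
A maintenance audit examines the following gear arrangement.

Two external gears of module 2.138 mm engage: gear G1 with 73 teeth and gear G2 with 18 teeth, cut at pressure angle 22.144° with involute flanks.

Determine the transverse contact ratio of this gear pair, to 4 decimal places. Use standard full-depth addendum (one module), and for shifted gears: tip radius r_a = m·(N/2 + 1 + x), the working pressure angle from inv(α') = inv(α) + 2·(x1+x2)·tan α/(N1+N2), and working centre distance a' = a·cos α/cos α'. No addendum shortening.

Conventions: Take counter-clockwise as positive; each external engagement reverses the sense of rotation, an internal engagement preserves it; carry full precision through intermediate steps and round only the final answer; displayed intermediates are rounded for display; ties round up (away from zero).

recognized (one external pair, fixed centres): single-mesh tooth geometry, m = 2.138, N1 = 73, N2 = 18
base radii: r_b1 = 72.280947, r_b2 = 17.822699
tip radii: r_a1 = 80.175000, r_a2 = 21.380000
no profile shift: α' = α, a' = a
action lengths: √(r_a1²−r_b1²) = 34.691430, √(r_a2²−r_b2²) = 11.809140
base pitch p_b = π·m·cos α = 6.221296
CR = (34.691430 + 11.809140 − 97.279000·sin 22.14400°)/6.221296 = 1.580482
contact ratio ≈ 1.5805

1.5805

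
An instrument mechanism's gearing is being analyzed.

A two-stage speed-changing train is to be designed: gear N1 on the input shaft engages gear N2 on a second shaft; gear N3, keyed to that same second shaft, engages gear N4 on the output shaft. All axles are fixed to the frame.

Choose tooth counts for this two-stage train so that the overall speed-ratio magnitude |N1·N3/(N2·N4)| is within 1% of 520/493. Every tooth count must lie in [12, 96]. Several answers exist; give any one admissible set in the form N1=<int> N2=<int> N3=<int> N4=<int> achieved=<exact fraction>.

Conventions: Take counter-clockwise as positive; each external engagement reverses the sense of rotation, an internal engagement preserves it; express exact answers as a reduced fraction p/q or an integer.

2-stage fixed-axis compound train for ratio 520/493
target = 520/493 in lowest terms: an exact hit needs N1·N3 = k·520 and N2·N4 = k·493 for one integer k, every count in [12, 96]; additionally prefer no 1:1 stage (N1 ≠ N2, N3 ≠ N4)
k = 1: N1·N3 = 520 = 13·40, N2·N4 = 493 = 17·29
achieved = 13·40/(17·29) = 520/493; |achieved − target| = 0 ≤ 26/2465 ✓

N1=13 N2=17 N3=40 N4=29 achieved=520/493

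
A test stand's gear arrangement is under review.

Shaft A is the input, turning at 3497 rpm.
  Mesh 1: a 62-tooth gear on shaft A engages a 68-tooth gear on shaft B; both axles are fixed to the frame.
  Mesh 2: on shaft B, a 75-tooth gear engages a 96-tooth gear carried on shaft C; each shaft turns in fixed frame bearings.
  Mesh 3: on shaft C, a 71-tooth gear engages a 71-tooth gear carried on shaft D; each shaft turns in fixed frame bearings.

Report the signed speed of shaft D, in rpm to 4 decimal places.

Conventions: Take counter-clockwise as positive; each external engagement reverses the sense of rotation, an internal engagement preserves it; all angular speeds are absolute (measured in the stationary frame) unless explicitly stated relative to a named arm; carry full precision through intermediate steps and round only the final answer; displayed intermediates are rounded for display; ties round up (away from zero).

-2490.9697 rpm

topology: fixed-axis compound train — 3 meshes, A→D
mesh 1 [62T→68T]: ω = 3497.0000×62/68 = 3188.4412 rpm, sense flips to −
mesh 2 [75T→96T]: ω = 3188.4412×75/96 = 2490.9697 rpm, sense flips to +
mesh 3 [71T→71T]: ω = 2490.9697×71/71 = 2490.9697 rpm, sense flips to −
signed output speed = -2490.9697 rpm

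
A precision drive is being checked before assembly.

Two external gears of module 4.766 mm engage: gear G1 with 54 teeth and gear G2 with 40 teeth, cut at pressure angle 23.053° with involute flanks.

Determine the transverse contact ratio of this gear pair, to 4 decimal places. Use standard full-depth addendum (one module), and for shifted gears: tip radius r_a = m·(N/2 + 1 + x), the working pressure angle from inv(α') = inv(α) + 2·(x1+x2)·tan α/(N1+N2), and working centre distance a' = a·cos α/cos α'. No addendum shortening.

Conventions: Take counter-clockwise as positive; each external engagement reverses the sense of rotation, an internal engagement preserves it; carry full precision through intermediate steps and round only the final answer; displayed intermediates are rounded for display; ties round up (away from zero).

topology: single-mesh involute geometry — m = 4.766, 54T/40T pair
base radii: r_b1 = 118.405845, r_b2 = 87.708033
tip radii: r_a1 = 133.448000, r_a2 = 100.086000
no profile shift: α' = α, a' = a
action lengths: √(r_a1²−r_b1²) = 61.550180, √(r_a2²−r_b2²) = 48.213155
base pitch p_b = π·m·cos α = 13.777146
CR = (61.550180 + 48.213155 − 224.002000·sin 23.05300°)/13.777146 = 1.600338
contact ratio ≈ 1.6003

1.6003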